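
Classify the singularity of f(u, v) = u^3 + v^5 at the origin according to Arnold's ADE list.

The Hessian of f at 0 is [[0, 0], [0, 0]] with rank 0, so corank 2. A Groebner basis of the Jacobian ideal J(f) in C{u,v} is {v^4, u^2}; counting standard monomials gives mu = 8. Corank 2; j^3 = u^3 is a perfect cube, so E-series; the 5-jet and mu = 8 give E_8.

E_{8}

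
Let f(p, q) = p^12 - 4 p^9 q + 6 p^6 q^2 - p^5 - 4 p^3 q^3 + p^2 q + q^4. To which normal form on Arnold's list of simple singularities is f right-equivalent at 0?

D_5

The Hessian of f at 0 is [[0, 0], [0, 0]] with rank 0, so corank 2. A Groebner basis of the Jacobian ideal J(f) in C{p,q} is {p^3, p^2/4 + q^3, p*q}; counting standard monomials gives mu = 5. Corank 2; j^3 = p^2*q has shape L^2 M (L != M), so D-series; mu = 5 gives D_5.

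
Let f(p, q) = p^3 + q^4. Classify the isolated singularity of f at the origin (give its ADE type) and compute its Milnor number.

Type E_{6}, Milnor number mu = 6.

The Hessian of f at 0 is [[0, 0], [0, 0]] with rank 0, so corank 2. A Groebner basis of the Jacobian ideal J(f) in C{p,q} is {q^3, p^2}; counting standard monomials gives mu = 6. Corank 2; j^3 = p^3 is a perfect cube, so E-series; the 4-jet and mu = 6 give E_6.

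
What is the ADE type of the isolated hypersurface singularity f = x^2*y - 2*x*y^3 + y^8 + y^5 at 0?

D9

The Hessian of f at 0 has rank 0. Corank 2; j^3 = x^2*y has shape L^2 M (L != M), so D-series; mu = 9 gives D_9.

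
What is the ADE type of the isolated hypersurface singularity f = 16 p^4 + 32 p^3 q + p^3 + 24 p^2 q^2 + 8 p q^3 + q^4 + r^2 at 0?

E6

The Hessian of f at 0 is [[0, 0, 0], [0, 0, 0], [0, 0, 2]] with rank 1, so corank 2. A Groebner basis of the Jacobian ideal J(f) in C{p,q,r} is {q^4, p*q^2 + q^3/6, p^2, r}; counting standard monomials gives mu = 6. Corank 2; j^3 = p^3 is a perfect cube, so E-series; the 4-jet and mu = 6 give E_6.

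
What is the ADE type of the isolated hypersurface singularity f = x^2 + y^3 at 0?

A2

The Hessian of f at 0 has rank 1. Corank 1: A-series; mu = 2 gives A_2.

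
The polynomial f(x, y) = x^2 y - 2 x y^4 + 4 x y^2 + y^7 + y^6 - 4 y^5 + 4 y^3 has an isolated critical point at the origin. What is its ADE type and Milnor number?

The Hessian of f at 0 has rank 0. Corank 2; j^3 = y*(x + 2*y)^2 has shape L^2 M (L != M), so D-series; mu = 7 gives D_7.

Type D_7, Milnor number mu = 7.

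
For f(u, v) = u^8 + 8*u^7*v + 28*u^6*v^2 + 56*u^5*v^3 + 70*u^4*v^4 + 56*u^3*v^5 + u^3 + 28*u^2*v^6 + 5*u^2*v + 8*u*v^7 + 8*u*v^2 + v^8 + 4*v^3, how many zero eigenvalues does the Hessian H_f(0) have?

The Hessian at 0 is [[0, 0], [0, 0]] of rank 0; hence corank 2.

2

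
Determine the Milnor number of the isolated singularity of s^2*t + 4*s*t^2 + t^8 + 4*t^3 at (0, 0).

9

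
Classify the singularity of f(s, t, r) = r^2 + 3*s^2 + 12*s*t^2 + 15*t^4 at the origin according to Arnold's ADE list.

A_{3}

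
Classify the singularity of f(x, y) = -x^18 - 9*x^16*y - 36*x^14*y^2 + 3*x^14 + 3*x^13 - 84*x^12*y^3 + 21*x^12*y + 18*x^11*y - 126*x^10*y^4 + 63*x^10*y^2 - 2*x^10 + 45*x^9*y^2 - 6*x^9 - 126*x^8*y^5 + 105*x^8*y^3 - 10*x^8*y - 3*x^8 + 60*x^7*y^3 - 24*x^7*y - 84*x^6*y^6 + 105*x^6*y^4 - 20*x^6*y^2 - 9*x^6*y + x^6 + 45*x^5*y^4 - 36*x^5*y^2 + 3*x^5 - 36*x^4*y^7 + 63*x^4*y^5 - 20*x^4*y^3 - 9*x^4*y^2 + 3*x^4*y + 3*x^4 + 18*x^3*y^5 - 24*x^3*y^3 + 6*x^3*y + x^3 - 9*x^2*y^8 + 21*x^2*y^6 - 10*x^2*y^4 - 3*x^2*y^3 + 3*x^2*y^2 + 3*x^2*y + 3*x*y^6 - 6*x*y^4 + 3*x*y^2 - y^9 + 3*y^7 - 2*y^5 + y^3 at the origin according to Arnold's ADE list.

E_8

The Hessian of f at 0 has rank 0. Corank 2; j^3 = (x + y)^3 is a perfect cube, so E-series; the 5-jet and mu = 8 give E_8.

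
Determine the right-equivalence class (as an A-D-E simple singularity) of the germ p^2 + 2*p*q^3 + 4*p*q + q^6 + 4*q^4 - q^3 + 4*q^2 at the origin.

The Hessian of f at 0 is [[2, 4], [4, 8]] with rank 1, so corank 1. A Groebner basis of the Jacobian ideal J(f) in C{p,q} is {q^2, p + 2*q}; counting standard monomials gives mu = 2. Corank 1: A-series; mu = 2 gives A_2.

A_{2}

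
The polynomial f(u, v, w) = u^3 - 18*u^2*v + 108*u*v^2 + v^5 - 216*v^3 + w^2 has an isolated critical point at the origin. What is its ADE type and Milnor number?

Type E_{8}, Milnor number mu = 8.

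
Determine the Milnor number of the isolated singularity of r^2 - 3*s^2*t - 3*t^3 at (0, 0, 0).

4

The Hessian of f at 0 has rank 1. Corank 2; j^3 = -3*t*(s^2 + t^2) splits into three distinct lines over C (the quadratic factor has nonzero discriminant), so D_4.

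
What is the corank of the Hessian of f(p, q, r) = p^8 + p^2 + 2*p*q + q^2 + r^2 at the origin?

The Hessian at 0 is [[2, 2, 0], [2, 2, 0], [0, 0, 2]] of rank 2; hence corank 1.

1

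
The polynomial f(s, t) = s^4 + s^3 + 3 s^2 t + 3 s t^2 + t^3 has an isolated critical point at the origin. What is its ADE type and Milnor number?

The Hessian of f at 0 is [[0, 0], [0, 0]] with rank 0, so corank 2. A Groebner basis of the Jacobian ideal J(f) in C{s,t} is {t^4, s*t^2 + 2*t^3/3, s^2 + 2*s*t + t^2}; counting standard monomials gives mu = 6. Corank 2; j^3 = (s + t)^3 is a perfect cube, so E-series; the 4-jet and mu = 6 give E_6.

Type E_{6}, Milnor number mu = 6.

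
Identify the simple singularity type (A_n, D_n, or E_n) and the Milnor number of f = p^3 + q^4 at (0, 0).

Type E_{6}, Milnor number mu = 6.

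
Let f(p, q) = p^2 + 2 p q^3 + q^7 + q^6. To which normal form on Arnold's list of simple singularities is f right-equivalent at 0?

The Hessian of f at 0 is [[2, 0], [0, 0]] with rank 1, so corank 1. A Groebner basis of the Jacobian ideal J(f) in C{p,q} is {p + q^3, p^2}; counting standard monomials gives mu = 6. Corank 1: A-series; mu = 6 gives A_6.

A6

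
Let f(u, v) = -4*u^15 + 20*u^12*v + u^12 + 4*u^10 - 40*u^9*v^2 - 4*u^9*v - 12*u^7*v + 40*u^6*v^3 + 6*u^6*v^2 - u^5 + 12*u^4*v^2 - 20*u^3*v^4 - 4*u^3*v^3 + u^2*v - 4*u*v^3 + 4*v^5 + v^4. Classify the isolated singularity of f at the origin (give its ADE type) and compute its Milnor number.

Type D5, Milnor number mu = 5.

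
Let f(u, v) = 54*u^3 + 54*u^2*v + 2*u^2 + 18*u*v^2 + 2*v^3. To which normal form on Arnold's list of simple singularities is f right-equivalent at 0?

The Hessian of f at 0 has rank 1. Corank 1: A-series; mu = 2 gives A_2.

A2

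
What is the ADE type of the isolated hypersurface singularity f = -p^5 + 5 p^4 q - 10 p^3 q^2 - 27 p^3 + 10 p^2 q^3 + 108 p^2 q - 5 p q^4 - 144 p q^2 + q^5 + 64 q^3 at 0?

E8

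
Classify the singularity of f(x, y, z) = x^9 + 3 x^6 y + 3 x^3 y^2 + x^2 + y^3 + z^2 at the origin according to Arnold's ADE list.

A_2

The Hessian of f at 0 is [[2, 0, 0], [0, 0, 0], [0, 0, 2]] with rank 2, so corank 1. A Groebner basis of the Jacobian ideal J(f) in C{x,y,z} is {y^2, x, z}; counting standard monomials gives mu = 2. Corank 1: A-series; mu = 2 gives A_2.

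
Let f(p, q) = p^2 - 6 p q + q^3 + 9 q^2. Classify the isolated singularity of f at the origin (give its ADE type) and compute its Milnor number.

Type A_2, Milnor number mu = 2.

The Hessian of f at 0 is [[2, -6], [-6, 18]] with rank 1, so corank 1. A Groebner basis of the Jacobian ideal J(f) in C{p,q} is {q^2, p - 3*q}; counting standard monomials gives mu = 2. Corank 1: A-series; mu = 2 gives A_2.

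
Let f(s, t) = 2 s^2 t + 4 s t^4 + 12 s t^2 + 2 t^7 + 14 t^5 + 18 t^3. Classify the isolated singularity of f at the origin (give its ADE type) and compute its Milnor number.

Type D_{6}, Milnor number mu = 6.

The Hessian of f at 0 has rank 0. Corank 2; j^3 = 2*t*(s + 3*t)^2 has shape L^2 M (L != M), so D-series; mu = 6 gives D_6.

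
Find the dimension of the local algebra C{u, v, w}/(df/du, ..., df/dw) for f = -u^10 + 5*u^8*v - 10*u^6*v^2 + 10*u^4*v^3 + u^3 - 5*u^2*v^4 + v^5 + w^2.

The Hessian of f at 0 has rank 1. Corank 2; j^3 = u^3 is a perfect cube, so E-series; the 5-jet and mu = 8 give E_8.

8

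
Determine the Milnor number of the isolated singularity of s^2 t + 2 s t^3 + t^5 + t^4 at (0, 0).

The Hessian of f at 0 is [[0, 0], [0, 0]] with rank 0, so corank 2. A Groebner basis of the Jacobian ideal J(f) in C{s,t} is {s*t^2, s*t + t^3, s^2 - 4*s*t}; counting standard monomials gives mu = 5. Corank 2; j^3 = s^2*t has shape L^2 M (L != M), so D-series; mu = 5 gives D_5.

5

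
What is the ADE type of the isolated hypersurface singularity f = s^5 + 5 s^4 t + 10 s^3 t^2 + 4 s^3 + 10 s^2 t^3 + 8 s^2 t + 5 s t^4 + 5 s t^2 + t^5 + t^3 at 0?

D_{6}

The Hessian of f at 0 is [[0, 0], [0, 0]] with rank 0, so corank 2. A Groebner basis of the Jacobian ideal J(f) in C{s,t} is {-32*s*t/5 + t^4 - 16*t^2/5, s*t^2 + t^3/2, s^2 + 3*s*t/2 + t^2/2}; counting standard monomials gives mu = 6. Corank 2; j^3 = (s + t)*(2*s + t)^2 has shape L^2 M (L != M), so D-series; mu = 6 gives D_6.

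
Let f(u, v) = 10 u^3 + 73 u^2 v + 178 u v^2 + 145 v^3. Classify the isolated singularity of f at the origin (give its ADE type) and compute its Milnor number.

Type D_{4}, Milnor number mu = 4.

The Hessian of f at 0 has rank 0. Corank 2; j^3 = (2*u + 5*v)*(5*u^2 + 24*u*v + 29*v^2) splits into three distinct lines over C (the quadratic factor has nonzero discriminant), so D_4.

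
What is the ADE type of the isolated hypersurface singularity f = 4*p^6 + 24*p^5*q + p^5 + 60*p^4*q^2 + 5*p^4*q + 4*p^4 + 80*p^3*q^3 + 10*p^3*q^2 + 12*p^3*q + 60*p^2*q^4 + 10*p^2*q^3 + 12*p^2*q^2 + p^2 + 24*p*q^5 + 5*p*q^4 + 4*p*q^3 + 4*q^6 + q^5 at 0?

The Hessian of f at 0 has rank 1. Corank 1: A-series; mu = 4 gives A_4.

A_{4}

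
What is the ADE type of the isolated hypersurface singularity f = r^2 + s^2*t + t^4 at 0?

D_5

The Hessian of f at 0 is [[0, 0, 0], [0, 0, 0], [0, 0, 2]] with rank 1, so corank 2. A Groebner basis of the Jacobian ideal J(f) in C{s,t,r} is {s^3, s^2/4 + t^3, s*t, r}; counting standard monomials gives mu = 5. Corank 2; j^3 = s^2*t has shape L^2 M (L != M), so D-series; mu = 5 gives D_5.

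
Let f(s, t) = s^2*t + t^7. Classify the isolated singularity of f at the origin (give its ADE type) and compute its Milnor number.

Type D_{8}, Milnor number mu = 8.

The Hessian of f at 0 is [[0, 0], [0, 0]] with rank 0, so corank 2. A Groebner basis of the Jacobian ideal J(f) in C{s,t} is {s^2/7 + t^6, s^3, s*t}; counting standard monomials gives mu = 8. Corank 2; j^3 = s^2*t has shape L^2 M (L != M), so D-series; mu = 8 gives D_8.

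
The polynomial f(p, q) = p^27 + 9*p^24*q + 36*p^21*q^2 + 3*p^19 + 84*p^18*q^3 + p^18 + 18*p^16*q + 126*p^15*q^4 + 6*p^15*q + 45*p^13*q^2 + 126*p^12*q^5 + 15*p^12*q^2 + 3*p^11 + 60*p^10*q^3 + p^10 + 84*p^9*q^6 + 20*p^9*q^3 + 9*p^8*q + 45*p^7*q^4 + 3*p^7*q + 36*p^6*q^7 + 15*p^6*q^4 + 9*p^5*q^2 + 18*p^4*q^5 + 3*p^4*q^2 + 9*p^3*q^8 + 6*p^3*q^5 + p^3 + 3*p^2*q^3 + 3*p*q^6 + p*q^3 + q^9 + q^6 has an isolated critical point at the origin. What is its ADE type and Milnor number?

Type E_{7}, Milnor number mu = 7.

The Hessian of f at 0 is [[0, 0], [0, 0]] with rank 0, so corank 2. A Groebner basis of the Jacobian ideal J(f) in C{p,q} is {p^3, p*q^2, 3*p^2 + q^3}; counting standard monomials gives mu = 7. Corank 2; j^3 = p^3 is a perfect cube, so E-series; the 4-jet and mu = 7 give E_7.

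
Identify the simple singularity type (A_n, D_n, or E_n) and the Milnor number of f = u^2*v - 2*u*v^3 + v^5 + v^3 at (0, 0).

Type D4, Milnor number mu = 4.

The Hessian of f at 0 has rank 0. Corank 2; j^3 = v*(u^2 + v^2) splits into three distinct lines over C (the quadratic factor has nonzero discriminant), so D_4.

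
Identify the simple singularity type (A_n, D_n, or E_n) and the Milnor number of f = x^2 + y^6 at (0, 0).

The Hessian of f at 0 has rank 1. Corank 1: A-series; mu = 5 gives A_5.

Type A_5, Milnor number mu = 5.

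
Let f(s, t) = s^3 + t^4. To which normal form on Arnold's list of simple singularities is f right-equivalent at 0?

E6

The Hessian of f at 0 has rank 0. Corank 2; j^3 = s^3 is a perfect cube, so E-series; the 4-jet and mu = 6 give E_6.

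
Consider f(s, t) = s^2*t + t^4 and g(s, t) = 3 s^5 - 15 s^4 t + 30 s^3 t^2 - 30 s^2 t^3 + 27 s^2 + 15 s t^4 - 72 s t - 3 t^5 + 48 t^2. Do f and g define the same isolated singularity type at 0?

The Hessian of f at 0 is [[0, 0], [0, 0]] with rank 0, so corank 2. A Groebner basis of the Jacobian ideal J(f) in C{s,t} is {s^3, s^2/4 + t^3, s*t}; counting standard monomials gives mu = 5. Corank 2; j^3 = s^2*t has shape L^2 M (L != M), so D-series; mu = 5 gives D_5. The Hessian of g at 0 is [[54, -72], [-72, 96]] with rank 1, so corank 1. A Groebner basis of the Jacobian ideal J(g) in C{s,t} is {t^4, s - 4*t/3}; counting standard monomials gives mu = 4. Corank 1: A-series; mu = 4 gives A_4. f is D_5 but g is A_4, hence not right-equivalent.

No.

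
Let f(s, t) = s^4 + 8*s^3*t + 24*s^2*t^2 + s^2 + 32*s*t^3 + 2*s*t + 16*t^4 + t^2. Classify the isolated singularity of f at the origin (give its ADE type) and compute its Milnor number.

Type A_3, Milnor number mu = 3.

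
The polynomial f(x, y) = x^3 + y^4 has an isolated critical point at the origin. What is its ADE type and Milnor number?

Type E6, Milnor number mu = 6.

The Hessian of f at 0 has rank 0. Corank 2; j^3 = x^3 is a perfect cube, so E-series; the 4-jet and mu = 6 give E_6.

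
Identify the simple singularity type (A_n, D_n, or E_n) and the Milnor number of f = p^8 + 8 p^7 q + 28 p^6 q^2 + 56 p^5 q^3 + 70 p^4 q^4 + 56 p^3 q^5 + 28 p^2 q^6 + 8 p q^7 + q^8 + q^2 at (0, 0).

Type A_7, Milnor number mu = 7.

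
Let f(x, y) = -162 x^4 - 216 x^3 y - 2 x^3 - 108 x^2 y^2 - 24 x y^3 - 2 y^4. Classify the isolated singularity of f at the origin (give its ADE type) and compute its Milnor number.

Type E_6, Milnor number mu = 6.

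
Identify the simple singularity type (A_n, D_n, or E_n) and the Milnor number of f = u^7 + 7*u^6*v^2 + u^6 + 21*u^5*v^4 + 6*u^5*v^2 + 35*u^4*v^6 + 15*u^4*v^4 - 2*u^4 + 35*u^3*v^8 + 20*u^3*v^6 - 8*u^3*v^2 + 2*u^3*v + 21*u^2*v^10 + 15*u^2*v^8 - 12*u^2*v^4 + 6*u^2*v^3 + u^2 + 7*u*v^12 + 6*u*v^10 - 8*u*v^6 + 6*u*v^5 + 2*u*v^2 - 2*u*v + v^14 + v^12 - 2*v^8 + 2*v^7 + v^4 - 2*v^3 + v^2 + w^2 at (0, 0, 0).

The Hessian of f at 0 has rank 2. Corank 1: A-series; mu = 6 gives A_6.

Type A_6, Milnor number mu = 6.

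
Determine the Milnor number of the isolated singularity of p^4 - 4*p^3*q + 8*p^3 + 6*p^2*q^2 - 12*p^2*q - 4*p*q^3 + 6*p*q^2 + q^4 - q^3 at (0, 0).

6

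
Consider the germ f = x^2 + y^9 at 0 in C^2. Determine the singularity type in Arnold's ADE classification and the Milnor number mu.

Type A_{8}, Milnor number mu = 8.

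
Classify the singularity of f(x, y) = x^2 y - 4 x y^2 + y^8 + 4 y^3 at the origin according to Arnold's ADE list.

The Hessian of f at 0 is [[0, 0], [0, 0]] with rank 0, so corank 2. A Groebner basis of the Jacobian ideal J(f) in C{x,y} is {x^2/8 + y^7 - y^2/2, x^3 - 8*y^3, x*y - 2*y^2}; counting standard monomials gives mu = 9. Corank 2; j^3 = y*(x - 2*y)^2 has shape L^2 M (L != M), so D-series; mu = 9 gives D_9.

D_{9}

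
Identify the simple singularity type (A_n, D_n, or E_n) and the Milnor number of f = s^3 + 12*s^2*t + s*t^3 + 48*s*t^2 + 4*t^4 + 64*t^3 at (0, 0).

The Hessian of f at 0 has rank 0. Corank 2; j^3 = (s + 4*t)^3 is a perfect cube, so E-series; the 4-jet and mu = 7 give E_7.

Type E_{7}, Milnor number mu = 7.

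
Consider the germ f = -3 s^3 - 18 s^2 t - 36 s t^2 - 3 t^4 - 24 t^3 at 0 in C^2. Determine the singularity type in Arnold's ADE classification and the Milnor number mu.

Type E_6, Milnor number mu = 6.

The Hessian of f at 0 has rank 0. Corank 2; j^3 = -3*(s + 2*t)^3 is a perfect cube, so E-series; the 4-jet and mu = 6 give E_6.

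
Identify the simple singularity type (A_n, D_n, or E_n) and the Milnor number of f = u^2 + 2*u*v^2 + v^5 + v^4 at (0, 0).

Type A_{4}, Milnor number mu = 4.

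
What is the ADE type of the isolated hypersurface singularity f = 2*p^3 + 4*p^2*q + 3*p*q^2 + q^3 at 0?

The Hessian of f at 0 has rank 0. Corank 2; j^3 = (p + q)*(2*p^2 + 2*p*q + q^2) splits into three distinct lines over C (the quadratic factor has nonzero discriminant), so D_4.

D_4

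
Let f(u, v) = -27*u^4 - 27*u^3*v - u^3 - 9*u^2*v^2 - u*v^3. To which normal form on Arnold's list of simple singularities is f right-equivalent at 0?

E_7

The Hessian of f at 0 has rank 0. Corank 2; j^3 = -u^3 is a perfect cube, so E-series; the 4-jet and mu = 7 give E_7.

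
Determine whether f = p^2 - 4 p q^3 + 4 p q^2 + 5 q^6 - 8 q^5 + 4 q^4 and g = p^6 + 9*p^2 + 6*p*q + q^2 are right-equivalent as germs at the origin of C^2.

Yes.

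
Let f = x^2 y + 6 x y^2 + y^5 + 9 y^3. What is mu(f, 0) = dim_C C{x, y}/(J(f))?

The Hessian of f at 0 has rank 0. Corank 2; j^3 = y*(x + 3*y)^2 has shape L^2 M (L != M), so D-series; mu = 6 gives D_6.

6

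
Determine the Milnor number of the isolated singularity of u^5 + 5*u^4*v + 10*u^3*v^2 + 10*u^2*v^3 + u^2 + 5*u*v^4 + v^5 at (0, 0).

4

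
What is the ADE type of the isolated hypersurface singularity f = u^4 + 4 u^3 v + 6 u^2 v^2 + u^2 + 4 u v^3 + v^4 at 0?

The Hessian of f at 0 has rank 1. Corank 1: A-series; mu = 3 gives A_3.

A_3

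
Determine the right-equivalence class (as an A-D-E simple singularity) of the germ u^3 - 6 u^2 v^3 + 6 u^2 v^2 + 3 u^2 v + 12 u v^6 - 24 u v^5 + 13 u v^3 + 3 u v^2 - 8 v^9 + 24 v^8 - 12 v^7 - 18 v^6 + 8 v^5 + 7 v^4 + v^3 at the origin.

E7

The Hessian of f at 0 has rank 0. Corank 2; j^3 = (u + v)^3 is a perfect cube, so E-series; the 4-jet and mu = 7 give E_7.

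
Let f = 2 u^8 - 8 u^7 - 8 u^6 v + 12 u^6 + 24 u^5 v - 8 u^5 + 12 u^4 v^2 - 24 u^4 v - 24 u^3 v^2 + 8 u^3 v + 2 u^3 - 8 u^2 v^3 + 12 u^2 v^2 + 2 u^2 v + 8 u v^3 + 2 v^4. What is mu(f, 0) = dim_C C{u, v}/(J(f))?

The Hessian of f at 0 has rank 0. Corank 2; j^3 = 2*u^2*(u + v) has shape L^2 M (L != M), so D-series; mu = 5 gives D_5.

5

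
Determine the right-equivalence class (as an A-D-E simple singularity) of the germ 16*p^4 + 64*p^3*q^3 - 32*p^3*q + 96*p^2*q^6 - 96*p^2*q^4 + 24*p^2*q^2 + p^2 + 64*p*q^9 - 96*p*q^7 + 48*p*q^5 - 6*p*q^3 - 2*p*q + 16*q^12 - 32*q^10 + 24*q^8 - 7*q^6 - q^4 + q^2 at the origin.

A_{3}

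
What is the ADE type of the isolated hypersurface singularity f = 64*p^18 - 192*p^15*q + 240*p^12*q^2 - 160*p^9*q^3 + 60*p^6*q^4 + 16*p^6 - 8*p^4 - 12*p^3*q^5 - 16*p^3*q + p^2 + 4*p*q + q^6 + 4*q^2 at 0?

The Hessian of f at 0 has rank 1. Corank 1: A-series; mu = 5 gives A_5.

A_{5}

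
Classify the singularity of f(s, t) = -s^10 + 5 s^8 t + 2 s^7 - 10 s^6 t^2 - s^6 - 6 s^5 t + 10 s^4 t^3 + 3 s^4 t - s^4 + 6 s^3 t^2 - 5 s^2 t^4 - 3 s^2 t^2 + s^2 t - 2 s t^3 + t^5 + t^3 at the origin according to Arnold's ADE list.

D_4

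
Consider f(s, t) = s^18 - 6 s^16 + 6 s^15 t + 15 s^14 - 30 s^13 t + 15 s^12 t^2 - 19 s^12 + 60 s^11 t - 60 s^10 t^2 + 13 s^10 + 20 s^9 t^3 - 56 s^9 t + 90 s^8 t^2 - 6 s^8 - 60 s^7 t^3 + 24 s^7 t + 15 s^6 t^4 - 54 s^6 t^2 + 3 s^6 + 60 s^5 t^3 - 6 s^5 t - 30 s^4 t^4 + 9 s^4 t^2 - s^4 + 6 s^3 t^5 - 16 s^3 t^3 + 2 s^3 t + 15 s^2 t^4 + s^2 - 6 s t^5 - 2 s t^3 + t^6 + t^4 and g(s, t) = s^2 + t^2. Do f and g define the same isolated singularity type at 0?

No.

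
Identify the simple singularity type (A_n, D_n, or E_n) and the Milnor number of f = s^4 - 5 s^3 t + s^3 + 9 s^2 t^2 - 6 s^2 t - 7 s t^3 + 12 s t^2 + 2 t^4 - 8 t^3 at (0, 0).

The Hessian of f at 0 has rank 0. Corank 2; j^3 = (s - 2*t)^3 is a perfect cube, so E-series; the 4-jet and mu = 7 give E_7.

Type E_7, Milnor number mu = 7.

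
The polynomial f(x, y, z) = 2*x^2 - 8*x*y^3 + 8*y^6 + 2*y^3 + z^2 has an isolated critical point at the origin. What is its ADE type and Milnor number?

Type A_{2}, Milnor number mu = 2.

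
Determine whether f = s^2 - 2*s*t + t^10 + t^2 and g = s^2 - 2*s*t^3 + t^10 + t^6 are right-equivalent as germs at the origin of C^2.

The Hessian of f at 0 is [[2, -2], [-2, 2]] with rank 1, so corank 1. A Groebner basis of the Jacobian ideal J(f) in C{s,t} is {t^9, s - t}; counting standard monomials gives mu = 9. Corank 1: A-series; mu = 9 gives A_9. The Hessian of g at 0 is [[2, 0], [0, 0]] with rank 1, so corank 1. A Groebner basis of the Jacobian ideal J(g) in C{s,t} is {s^3, -s + t^3}; counting standard monomials gives mu = 9. Corank 1: A-series; mu = 9 gives A_9. Both have type A_9, hence right-equivalent.

Yes.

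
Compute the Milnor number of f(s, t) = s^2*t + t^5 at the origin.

6

The Hessian of f at 0 has rank 0. Corank 2; j^3 = s^2*t has shape L^2 M (L != M), so D-series; mu = 6 gives D_6.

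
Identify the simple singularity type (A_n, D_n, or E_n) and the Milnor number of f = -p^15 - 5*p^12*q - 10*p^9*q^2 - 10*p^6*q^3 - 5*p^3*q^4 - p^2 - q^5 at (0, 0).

Type A_4, Milnor number mu = 4.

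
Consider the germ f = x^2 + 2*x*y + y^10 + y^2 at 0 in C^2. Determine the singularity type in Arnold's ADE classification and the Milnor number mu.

The Hessian of f at 0 has rank 1. Corank 1: A-series; mu = 9 gives A_9.

Type A_9, Milnor number mu = 9.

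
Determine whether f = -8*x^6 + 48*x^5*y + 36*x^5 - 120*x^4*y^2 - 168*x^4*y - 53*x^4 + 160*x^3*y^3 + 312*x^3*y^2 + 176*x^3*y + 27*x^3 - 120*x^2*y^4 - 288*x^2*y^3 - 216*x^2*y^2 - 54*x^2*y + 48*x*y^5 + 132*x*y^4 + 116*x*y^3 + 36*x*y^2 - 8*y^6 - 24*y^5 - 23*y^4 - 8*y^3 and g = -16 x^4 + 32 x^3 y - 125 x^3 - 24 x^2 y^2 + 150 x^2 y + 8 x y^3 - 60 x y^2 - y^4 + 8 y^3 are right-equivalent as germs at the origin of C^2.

The Hessian of f at 0 is [[0, 0], [0, 0]] with rank 0, so corank 2. A Groebner basis of the Jacobian ideal J(f) in C{x,y} is {x^3 - 27*x^2 + 36*x*y - 12*y^2, x^2*y - 36*x^2 + 48*x*y - 16*y^2, -189*x^2/4 + x*y^2 + 63*x*y - 21*y^2, -243*x^2/4 + 81*x*y + y^3 - 27*y^2}; counting standard monomials gives mu = 6. Corank 2; j^3 = (3*x - 2*y)^3 is a perfect cube, so E-series; the 4-jet and mu = 6 give E_6. The Hessian of g at 0 is [[0, 0], [0, 0]] with rank 0, so corank 2. A Groebner basis of the Jacobian ideal J(g) in C{x,y} is {y^4, x*y^2 - 13*y^3/30, x^2 - 4*x*y/5 + 4*y^2/25}; counting standard monomials gives mu = 6. Corank 2; j^3 = -(5*x - 2*y)^3 is a perfect cube, so E-series; the 4-jet and mu = 6 give E_6. Both have type E_6, hence right-equivalent.

Yes.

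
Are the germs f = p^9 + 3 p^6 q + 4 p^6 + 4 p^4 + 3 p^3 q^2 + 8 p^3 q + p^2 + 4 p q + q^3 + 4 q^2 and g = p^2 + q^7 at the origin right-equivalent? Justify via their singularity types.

No.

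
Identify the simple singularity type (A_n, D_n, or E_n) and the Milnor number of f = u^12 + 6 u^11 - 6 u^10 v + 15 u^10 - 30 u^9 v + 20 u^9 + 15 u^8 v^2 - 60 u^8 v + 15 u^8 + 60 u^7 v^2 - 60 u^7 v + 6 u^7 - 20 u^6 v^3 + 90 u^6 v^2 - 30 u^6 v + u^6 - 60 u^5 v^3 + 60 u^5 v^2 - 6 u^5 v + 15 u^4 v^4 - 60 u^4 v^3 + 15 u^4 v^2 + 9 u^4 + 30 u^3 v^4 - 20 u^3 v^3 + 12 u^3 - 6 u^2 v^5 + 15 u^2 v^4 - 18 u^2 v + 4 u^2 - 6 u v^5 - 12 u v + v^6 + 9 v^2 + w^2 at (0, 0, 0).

Type A_5, Milnor number mu = 5.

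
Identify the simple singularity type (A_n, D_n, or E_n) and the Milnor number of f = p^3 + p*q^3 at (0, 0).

Type E7, Milnor number mu = 7.

The Hessian of f at 0 is [[0, 0], [0, 0]] with rank 0, so corank 2. A Groebner basis of the Jacobian ideal J(f) in C{p,q} is {p^3, p*q^2, 3*p^2 + q^3}; counting standard monomials gives mu = 7. Corank 2; j^3 = p^3 is a perfect cube, so E-series; the 4-jet and mu = 7 give E_7.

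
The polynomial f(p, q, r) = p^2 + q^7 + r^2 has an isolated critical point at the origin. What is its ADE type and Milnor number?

Type A_6, Milnor number mu = 6.

The Hessian of f at 0 is [[2, 0, 0], [0, 0, 0], [0, 0, 2]] with rank 2, so corank 1. A Groebner basis of the Jacobian ideal J(f) in C{p,q,r} is {q^6, p, r}; counting standard monomials gives mu = 6. Corank 1: A-series; mu = 6 gives A_6.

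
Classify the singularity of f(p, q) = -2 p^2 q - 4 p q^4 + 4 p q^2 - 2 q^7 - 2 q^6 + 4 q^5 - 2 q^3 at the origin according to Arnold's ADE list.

D_{7}

The Hessian of f at 0 is [[0, 0], [0, 0]] with rank 0, so corank 2. A Groebner basis of the Jacobian ideal J(f) in C{p,q} is {p*q + q^4 - q^2, p^3 - p^2/2 + p*q - q^3 - q^2/2, p^2*q - p^2/3 + 2*p*q/3 - q^3 - q^2/3, -p^2/6 + p*q^2 + p*q/3 - q^3 - q^2/6}; counting standard monomials gives mu = 7. Corank 2; j^3 = -2*q*(p - q)^2 has shape L^2 M (L != M), so D-series; mu = 7 gives D_7.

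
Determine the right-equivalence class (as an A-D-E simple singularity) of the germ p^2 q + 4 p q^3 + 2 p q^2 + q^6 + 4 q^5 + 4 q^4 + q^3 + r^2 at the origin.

D7

The Hessian of f at 0 has rank 1. Corank 2; j^3 = q*(p + q)^2 has shape L^2 M (L != M), so D-series; mu = 7 gives D_7.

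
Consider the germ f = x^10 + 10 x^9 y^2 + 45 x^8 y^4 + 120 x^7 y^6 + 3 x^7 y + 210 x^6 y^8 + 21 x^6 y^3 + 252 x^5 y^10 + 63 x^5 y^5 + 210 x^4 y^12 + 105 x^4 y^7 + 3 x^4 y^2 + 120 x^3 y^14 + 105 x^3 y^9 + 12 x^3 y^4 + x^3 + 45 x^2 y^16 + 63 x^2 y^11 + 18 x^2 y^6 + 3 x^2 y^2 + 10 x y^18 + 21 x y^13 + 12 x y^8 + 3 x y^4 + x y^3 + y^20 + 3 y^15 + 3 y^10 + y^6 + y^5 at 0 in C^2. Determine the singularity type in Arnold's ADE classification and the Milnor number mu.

The Hessian of f at 0 has rank 0. Corank 2; j^3 = x^3 is a perfect cube, so E-series; the 4-jet and mu = 7 give E_7.

Type E_{7}, Milnor number mu = 7.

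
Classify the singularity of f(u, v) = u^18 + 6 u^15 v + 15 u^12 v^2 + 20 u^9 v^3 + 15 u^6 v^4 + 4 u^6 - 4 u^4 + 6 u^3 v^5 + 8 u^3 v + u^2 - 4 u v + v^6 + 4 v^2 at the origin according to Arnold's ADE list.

A5

The Hessian of f at 0 is [[2, -4], [-4, 8]] with rank 1, so corank 1. A Groebner basis of the Jacobian ideal J(f) in C{u,v} is {u*v^2 - u/8 + v/4, -u/16 + v^3 + v/8, u^2 - 4*u*v + 4*v^2}; counting standard monomials gives mu = 5. Corank 1: A-series; mu = 5 gives A_5.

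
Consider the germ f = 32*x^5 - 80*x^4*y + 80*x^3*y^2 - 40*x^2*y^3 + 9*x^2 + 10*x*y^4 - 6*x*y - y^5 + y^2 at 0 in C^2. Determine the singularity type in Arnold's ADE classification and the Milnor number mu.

Type A4, Milnor number mu = 4.

The Hessian of f at 0 has rank 1. Corank 1: A-series; mu = 4 gives A_4.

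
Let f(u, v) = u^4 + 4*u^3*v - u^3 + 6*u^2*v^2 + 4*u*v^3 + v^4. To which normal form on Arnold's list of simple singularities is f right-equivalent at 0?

E6

The Hessian of f at 0 is [[0, 0], [0, 0]] with rank 0, so corank 2. A Groebner basis of the Jacobian ideal J(f) in C{u,v} is {v^4, u*v^2 + v^3/3, u^2}; counting standard monomials gives mu = 6. Corank 2; j^3 = -u^3 is a perfect cube, so E-series; the 4-jet and mu = 6 give E_6.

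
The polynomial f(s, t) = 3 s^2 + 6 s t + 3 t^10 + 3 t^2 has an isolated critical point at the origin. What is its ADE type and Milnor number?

The Hessian of f at 0 is [[6, 6], [6, 6]] with rank 1, so corank 1. A Groebner basis of the Jacobian ideal J(f) in C{s,t} is {t^9, s + t}; counting standard monomials gives mu = 9. Corank 1: A-series; mu = 9 gives A_9.

Type A_9, Milnor number mu = 9.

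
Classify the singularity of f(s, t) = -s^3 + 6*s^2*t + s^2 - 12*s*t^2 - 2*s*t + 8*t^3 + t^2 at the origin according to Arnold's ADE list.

A_2

The Hessian of f at 0 has rank 1. Corank 1: A-series; mu = 2 gives A_2.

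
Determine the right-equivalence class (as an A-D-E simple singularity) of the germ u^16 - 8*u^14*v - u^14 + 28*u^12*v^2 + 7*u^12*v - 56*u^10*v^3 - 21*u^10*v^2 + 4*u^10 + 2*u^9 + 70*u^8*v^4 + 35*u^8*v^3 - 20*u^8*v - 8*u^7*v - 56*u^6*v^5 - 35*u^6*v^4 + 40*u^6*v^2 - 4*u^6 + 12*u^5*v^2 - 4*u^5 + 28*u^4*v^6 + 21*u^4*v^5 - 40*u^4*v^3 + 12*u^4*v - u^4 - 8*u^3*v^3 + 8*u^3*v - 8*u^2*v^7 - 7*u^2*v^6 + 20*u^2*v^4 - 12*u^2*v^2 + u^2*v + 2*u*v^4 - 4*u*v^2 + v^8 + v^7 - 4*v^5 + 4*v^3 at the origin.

D_9

The Hessian of f at 0 has rank 0. Corank 2; j^3 = v*(u - 2*v)^2 has shape L^2 M (L != M), so D-series; mu = 9 gives D_9.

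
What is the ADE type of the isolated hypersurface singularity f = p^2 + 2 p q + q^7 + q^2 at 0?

A6

The Hessian of f at 0 is [[2, 2], [2, 2]] with rank 1, so corank 1. A Groebner basis of the Jacobian ideal J(f) in C{p,q} is {q^6, p + q}; counting standard monomials gives mu = 6. Corank 1: A-series; mu = 6 gives A_6.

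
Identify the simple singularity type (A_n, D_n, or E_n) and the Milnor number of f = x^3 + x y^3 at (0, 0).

The Hessian of f at 0 is [[0, 0], [0, 0]] with rank 0, so corank 2. A Groebner basis of the Jacobian ideal J(f) in C{x,y} is {x^3, x*y^2, 3*x^2 + y^3}; counting standard monomials gives mu = 7. Corank 2; j^3 = x^3 is a perfect cube, so E-series; the 4-jet and mu = 7 give E_7.

Type E7, Milnor number mu = 7.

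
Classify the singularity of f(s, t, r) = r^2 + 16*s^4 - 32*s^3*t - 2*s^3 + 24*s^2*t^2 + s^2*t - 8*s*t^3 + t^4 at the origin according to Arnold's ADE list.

D_5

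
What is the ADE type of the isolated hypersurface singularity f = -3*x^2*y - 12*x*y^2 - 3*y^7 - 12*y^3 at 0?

D8

The Hessian of f at 0 is [[0, 0], [0, 0]] with rank 0, so corank 2. A Groebner basis of the Jacobian ideal J(f) in C{x,y} is {x^2/7 + y^6 - 4*y^2/7, x^3 + 8*y^3, x*y + 2*y^2}; counting standard monomials gives mu = 8. Corank 2; j^3 = -3*y*(x + 2*y)^2 has shape L^2 M (L != M), so D-series; mu = 8 gives D_8.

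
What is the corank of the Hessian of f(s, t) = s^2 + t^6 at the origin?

The Hessian at 0 is [[2, 0], [0, 0]] of rank 1; hence corank 1.

1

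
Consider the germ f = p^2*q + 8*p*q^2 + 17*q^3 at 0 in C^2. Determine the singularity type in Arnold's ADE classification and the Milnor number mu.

Type D_4, Milnor number mu = 4.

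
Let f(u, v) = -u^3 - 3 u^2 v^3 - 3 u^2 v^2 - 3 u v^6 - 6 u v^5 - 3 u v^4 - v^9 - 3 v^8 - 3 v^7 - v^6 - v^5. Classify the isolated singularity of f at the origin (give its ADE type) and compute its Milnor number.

Type E_{8}, Milnor number mu = 8.

The Hessian of f at 0 is [[0, 0], [0, 0]] with rank 0, so corank 2. A Groebner basis of the Jacobian ideal J(f) in C{u,v} is {u^2/2 + u*v^3 + u*v^2, v^4, u^3, u^2*v - u^2 - 2*u*v^2}; counting standard monomials gives mu = 8. Corank 2; j^3 = -u^3 is a perfect cube, so E-series; the 5-jet and mu = 8 give E_8.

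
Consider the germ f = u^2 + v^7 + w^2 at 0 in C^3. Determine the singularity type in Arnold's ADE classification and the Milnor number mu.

Type A_{6}, Milnor number mu = 6.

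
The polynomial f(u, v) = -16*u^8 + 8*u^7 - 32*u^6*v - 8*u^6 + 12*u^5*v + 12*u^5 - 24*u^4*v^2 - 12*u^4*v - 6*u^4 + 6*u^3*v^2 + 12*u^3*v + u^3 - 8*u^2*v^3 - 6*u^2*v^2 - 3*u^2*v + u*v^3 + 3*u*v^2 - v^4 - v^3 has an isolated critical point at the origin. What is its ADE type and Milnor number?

Type E_7, Milnor number mu = 7.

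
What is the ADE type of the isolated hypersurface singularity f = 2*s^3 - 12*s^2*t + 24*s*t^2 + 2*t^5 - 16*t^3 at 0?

E_{8}

The Hessian of f at 0 is [[0, 0], [0, 0]] with rank 0, so corank 2. A Groebner basis of the Jacobian ideal J(f) in C{s,t} is {t^4, s^2 - 4*s*t + 4*t^2}; counting standard monomials gives mu = 8. Corank 2; j^3 = 2*(s - 2*t)^3 is a perfect cube, so E-series; the 5-jet and mu = 8 give E_8.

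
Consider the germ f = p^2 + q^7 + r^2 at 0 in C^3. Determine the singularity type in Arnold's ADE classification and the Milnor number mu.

Type A_{6}, Milnor number mu = 6.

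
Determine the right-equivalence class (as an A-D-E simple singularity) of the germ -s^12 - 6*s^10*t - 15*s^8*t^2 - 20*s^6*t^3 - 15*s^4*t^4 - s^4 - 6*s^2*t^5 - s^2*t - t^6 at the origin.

D_{7}

The Hessian of f at 0 is [[0, 0], [0, 0]] with rank 0, so corank 2. A Groebner basis of the Jacobian ideal J(f) in C{s,t} is {s^2/6 + t^5, s^3, s*t}; counting standard monomials gives mu = 7. Corank 2; j^3 = -s^2*t has shape L^2 M (L != M), so D-series; mu = 7 gives D_7.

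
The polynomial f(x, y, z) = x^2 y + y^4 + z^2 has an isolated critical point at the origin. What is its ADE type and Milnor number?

Type D_5, Milnor number mu = 5.

The Hessian of f at 0 is [[0, 0, 0], [0, 0, 0], [0, 0, 2]] with rank 1, so corank 2. A Groebner basis of the Jacobian ideal J(f) in C{x,y,z} is {x^3, x^2/4 + y^3, x*y, z}; counting standard monomials gives mu = 5. Corank 2; j^3 = x^2*y has shape L^2 M (L != M), so D-series; mu = 5 gives D_5.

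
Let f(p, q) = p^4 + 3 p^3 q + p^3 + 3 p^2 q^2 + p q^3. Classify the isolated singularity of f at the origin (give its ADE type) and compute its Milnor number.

Type E_7, Milnor number mu = 7.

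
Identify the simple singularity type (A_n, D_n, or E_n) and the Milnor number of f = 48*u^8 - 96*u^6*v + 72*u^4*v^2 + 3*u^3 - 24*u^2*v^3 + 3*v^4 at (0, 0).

Type E_6, Milnor number mu = 6.

The Hessian of f at 0 has rank 0. Corank 2; j^3 = 3*u^3 is a perfect cube, so E-series; the 4-jet and mu = 6 give E_6.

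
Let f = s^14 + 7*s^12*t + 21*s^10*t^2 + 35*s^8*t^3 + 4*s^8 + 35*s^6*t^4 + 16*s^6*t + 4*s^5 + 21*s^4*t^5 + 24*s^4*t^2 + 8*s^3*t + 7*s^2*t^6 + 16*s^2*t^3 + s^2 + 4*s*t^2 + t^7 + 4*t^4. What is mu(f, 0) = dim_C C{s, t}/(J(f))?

6

The Hessian of f at 0 has rank 1. Corank 1: A-series; mu = 6 gives A_6.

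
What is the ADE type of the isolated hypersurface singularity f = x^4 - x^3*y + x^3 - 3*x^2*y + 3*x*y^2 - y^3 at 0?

The Hessian of f at 0 has rank 0. Corank 2; j^3 = (x - y)^3 is a perfect cube, so E-series; the 4-jet and mu = 7 give E_7.

E_{7}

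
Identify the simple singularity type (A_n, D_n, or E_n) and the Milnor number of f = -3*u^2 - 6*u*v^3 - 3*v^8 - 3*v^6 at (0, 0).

Type A_{7}, Milnor number mu = 7.

The Hessian of f at 0 is [[-6, 0], [0, 0]] with rank 1, so corank 1. A Groebner basis of the Jacobian ideal J(f) in C{u,v} is {u^3, u^2*v, u + v^3}; counting standard monomials gives mu = 7. Corank 1: A-series; mu = 7 gives A_7.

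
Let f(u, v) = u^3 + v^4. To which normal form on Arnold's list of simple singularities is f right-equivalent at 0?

The Hessian of f at 0 has rank 0. Corank 2; j^3 = u^3 is a perfect cube, so E-series; the 4-jet and mu = 6 give E_6.

E6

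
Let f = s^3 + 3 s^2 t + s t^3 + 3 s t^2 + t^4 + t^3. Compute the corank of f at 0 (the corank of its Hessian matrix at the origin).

2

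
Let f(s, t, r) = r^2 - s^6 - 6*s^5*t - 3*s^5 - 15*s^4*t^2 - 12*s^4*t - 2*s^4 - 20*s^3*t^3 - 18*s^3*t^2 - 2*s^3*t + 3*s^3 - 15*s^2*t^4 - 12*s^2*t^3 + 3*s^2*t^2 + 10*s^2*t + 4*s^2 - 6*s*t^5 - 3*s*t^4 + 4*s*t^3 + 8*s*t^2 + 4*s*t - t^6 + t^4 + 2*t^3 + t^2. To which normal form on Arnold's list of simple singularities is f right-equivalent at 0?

A_{2}

The Hessian of f at 0 has rank 2. Corank 1: A-series; mu = 2 gives A_2.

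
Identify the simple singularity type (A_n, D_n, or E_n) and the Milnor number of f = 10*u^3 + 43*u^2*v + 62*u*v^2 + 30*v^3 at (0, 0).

Type D4, Milnor number mu = 4.

The Hessian of f at 0 has rank 0. Corank 2; j^3 = (2*u + 3*v)*(5*u^2 + 14*u*v + 10*v^2) splits into three distinct lines over C (the quadratic factor has nonzero discriminant), so D_4.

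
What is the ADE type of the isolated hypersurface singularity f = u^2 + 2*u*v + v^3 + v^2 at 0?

A_2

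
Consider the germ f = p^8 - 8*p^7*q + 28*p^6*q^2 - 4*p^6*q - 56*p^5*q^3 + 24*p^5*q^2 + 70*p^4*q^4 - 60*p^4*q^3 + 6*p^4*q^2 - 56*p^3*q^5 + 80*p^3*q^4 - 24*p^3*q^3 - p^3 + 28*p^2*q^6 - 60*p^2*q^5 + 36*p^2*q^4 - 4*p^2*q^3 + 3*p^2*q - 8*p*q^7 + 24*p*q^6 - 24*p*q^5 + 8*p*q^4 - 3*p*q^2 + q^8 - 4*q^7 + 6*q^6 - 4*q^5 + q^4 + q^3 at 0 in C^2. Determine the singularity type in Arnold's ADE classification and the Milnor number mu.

Type E6, Milnor number mu = 6.

The Hessian of f at 0 has rank 0. Corank 2; j^3 = -(p - q)^3 is a perfect cube, so E-series; the 4-jet and mu = 6 give E_6.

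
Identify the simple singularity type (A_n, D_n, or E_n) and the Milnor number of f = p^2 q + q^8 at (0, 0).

Type D_{9}, Milnor number mu = 9.

The Hessian of f at 0 is [[0, 0], [0, 0]] with rank 0, so corank 2. A Groebner basis of the Jacobian ideal J(f) in C{p,q} is {p^2/8 + q^7, p^3, p*q}; counting standard monomials gives mu = 9. Corank 2; j^3 = p^2*q has shape L^2 M (L != M), so D-series; mu = 9 gives D_9.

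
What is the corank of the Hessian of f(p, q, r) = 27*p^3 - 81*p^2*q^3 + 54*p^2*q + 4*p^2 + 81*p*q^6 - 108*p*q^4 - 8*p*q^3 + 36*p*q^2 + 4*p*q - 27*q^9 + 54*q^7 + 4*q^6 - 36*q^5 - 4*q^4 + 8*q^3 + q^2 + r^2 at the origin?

Hessian at 0 has rank 2.

1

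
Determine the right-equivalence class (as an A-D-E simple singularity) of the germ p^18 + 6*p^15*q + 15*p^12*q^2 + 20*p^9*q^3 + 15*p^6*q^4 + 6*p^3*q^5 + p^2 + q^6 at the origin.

The Hessian of f at 0 is [[2, 0], [0, 0]] with rank 1, so corank 1. A Groebner basis of the Jacobian ideal J(f) in C{p,q} is {q^5, p}; counting standard monomials gives mu = 5. Corank 1: A-series; mu = 5 gives A_5.

A_{5}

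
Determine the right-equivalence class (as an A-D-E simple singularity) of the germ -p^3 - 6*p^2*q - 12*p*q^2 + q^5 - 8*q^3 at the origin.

The Hessian of f at 0 has rank 0. Corank 2; j^3 = -(p + 2*q)^3 is a perfect cube, so E-series; the 5-jet and mu = 8 give E_8.

E_{8}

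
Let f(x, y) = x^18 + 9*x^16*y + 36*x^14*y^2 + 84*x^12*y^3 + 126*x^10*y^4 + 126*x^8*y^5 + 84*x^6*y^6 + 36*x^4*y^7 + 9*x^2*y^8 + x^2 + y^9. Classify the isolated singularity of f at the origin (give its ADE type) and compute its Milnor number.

The Hessian of f at 0 is [[2, 0], [0, 0]] with rank 1, so corank 1. A Groebner basis of the Jacobian ideal J(f) in C{x,y} is {y^8, x}; counting standard monomials gives mu = 8. Corank 1: A-series; mu = 8 gives A_8.

Type A8, Milnor number mu = 8.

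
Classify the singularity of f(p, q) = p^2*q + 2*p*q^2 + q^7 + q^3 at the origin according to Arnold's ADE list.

The Hessian of f at 0 is [[0, 0], [0, 0]] with rank 0, so corank 2. A Groebner basis of the Jacobian ideal J(f) in C{p,q} is {p^2/7 + q^6 - q^2/7, p^3 + q^3, p*q + q^2}; counting standard monomials gives mu = 8. Corank 2; j^3 = q*(p + q)^2 has shape L^2 M (L != M), so D-series; mu = 8 gives D_8.

D_8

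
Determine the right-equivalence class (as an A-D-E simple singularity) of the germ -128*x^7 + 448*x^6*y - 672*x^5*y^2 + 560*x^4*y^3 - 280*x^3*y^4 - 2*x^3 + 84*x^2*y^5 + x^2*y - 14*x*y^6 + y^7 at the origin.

D_8

The Hessian of f at 0 has rank 0. Corank 2; j^3 = -x^2*(2*x - y) has shape L^2 M (L != M), so D-series; mu = 8 gives D_8.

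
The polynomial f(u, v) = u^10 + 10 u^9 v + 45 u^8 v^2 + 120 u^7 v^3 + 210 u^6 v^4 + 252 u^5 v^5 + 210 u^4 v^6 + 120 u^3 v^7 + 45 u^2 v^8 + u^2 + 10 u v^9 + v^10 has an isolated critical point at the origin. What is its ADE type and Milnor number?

Type A9, Milnor number mu = 9.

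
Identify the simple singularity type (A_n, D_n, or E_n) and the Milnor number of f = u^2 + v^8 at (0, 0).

Type A7, Milnor number mu = 7.

The Hessian of f at 0 has rank 1. Corank 1: A-series; mu = 7 gives A_7.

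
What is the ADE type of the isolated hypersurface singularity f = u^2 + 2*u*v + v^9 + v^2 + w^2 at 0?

The Hessian of f at 0 has rank 2. Corank 1: A-series; mu = 8 gives A_8.

A_8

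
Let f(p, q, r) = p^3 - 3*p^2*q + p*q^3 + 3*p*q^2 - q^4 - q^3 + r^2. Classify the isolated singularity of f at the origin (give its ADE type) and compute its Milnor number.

Type E_7, Milnor number mu = 7.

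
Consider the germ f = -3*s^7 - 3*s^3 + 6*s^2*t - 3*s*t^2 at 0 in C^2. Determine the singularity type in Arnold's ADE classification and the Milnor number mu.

The Hessian of f at 0 has rank 0. Corank 2; j^3 = -3*s*(s - t)^2 has shape L^2 M (L != M), so D-series; mu = 8 gives D_8.

Type D_8, Milnor number mu = 8.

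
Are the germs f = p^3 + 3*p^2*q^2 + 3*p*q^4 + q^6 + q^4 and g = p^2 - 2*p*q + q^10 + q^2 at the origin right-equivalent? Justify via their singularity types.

The Hessian of f at 0 has rank 0. Corank 2; j^3 = p^3 is a perfect cube, so E-series; the 4-jet and mu = 6 give E_6. The Hessian of g at 0 has rank 1. Corank 1: A-series; mu = 9 gives A_9. f is E_6 but g is A_9, hence not right-equivalent.

No.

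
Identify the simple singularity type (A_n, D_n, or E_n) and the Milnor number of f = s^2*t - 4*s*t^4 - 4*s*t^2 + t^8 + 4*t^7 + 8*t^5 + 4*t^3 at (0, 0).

The Hessian of f at 0 is [[0, 0], [0, 0]] with rank 0, so corank 2. A Groebner basis of the Jacobian ideal J(f) in C{s,t} is {s^2*t^2 - 4*s^2*t - 2*s^2 + 16*s*t^2 + 6*s*t - 16*t^3 - 4*t^2, -s^2*t - s^2/2 + s*t^3 + 4*s*t^2 + s*t - 4*t^3, -s*t/2 + t^4 + t^2, s^3 - 6*s^2*t + 12*s*t^2 - 8*t^3}; counting standard monomials gives mu = 9. Corank 2; j^3 = t*(s - 2*t)^2 has shape L^2 M (L != M), so D-series; mu = 9 gives D_9.

Type D_{9}, Milnor number mu = 9.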